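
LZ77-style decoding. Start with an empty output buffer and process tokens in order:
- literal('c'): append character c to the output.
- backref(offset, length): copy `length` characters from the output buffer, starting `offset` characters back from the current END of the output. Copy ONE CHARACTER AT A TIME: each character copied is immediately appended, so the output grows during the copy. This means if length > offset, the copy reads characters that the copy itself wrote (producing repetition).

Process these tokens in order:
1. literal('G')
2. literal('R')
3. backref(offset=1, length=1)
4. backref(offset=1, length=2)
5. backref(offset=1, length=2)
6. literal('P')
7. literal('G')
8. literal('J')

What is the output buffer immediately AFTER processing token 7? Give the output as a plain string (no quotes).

Token 1: literal('G'). Output: "G"
Token 2: literal('R'). Output: "GR"
Token 3: backref(off=1, len=1). Copied 'R' from pos 1. Output: "GRR"
Token 4: backref(off=1, len=2) (overlapping!). Copied 'RR' from pos 2. Output: "GRRRR"
Token 5: backref(off=1, len=2) (overlapping!). Copied 'RR' from pos 4. Output: "GRRRRRR"
Token 6: literal('P'). Output: "GRRRRRRP"
Token 7: literal('G'). Output: "GRRRRRRPG"

Answer: GRRRRRRPG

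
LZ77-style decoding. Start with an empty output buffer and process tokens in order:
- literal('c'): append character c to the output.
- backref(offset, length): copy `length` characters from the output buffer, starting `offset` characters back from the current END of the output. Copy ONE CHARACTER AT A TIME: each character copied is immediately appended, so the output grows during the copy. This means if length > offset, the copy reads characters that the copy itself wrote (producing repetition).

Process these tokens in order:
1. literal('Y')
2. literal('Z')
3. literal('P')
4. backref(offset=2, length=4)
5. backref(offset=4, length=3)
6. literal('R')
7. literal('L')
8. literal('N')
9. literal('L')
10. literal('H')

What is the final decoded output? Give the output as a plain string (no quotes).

Answer: YZPZPZPZPZRLNLH

Derivation:
Token 1: literal('Y'). Output: "Y"
Token 2: literal('Z'). Output: "YZ"
Token 3: literal('P'). Output: "YZP"
Token 4: backref(off=2, len=4) (overlapping!). Copied 'ZPZP' from pos 1. Output: "YZPZPZP"
Token 5: backref(off=4, len=3). Copied 'ZPZ' from pos 3. Output: "YZPZPZPZPZ"
Token 6: literal('R'). Output: "YZPZPZPZPZR"
Token 7: literal('L'). Output: "YZPZPZPZPZRL"
Token 8: literal('N'). Output: "YZPZPZPZPZRLN"
Token 9: literal('L'). Output: "YZPZPZPZPZRLNL"
Token 10: literal('H'). Output: "YZPZPZPZPZRLNLH"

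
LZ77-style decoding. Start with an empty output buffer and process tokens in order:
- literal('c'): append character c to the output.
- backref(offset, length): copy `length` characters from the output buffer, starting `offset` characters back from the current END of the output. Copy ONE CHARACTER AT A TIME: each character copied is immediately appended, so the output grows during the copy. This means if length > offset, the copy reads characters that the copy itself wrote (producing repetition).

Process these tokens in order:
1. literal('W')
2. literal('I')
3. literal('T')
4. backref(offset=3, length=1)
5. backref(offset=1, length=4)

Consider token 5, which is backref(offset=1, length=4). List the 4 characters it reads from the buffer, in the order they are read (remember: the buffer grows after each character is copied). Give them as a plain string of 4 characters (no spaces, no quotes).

Answer: WWWW

Derivation:
Token 1: literal('W'). Output: "W"
Token 2: literal('I'). Output: "WI"
Token 3: literal('T'). Output: "WIT"
Token 4: backref(off=3, len=1). Copied 'W' from pos 0. Output: "WITW"
Token 5: backref(off=1, len=4). Buffer before: "WITW" (len 4)
  byte 1: read out[3]='W', append. Buffer now: "WITWW"
  byte 2: read out[4]='W', append. Buffer now: "WITWWW"
  byte 3: read out[5]='W', append. Buffer now: "WITWWWW"
  byte 4: read out[6]='W', append. Buffer now: "WITWWWWW"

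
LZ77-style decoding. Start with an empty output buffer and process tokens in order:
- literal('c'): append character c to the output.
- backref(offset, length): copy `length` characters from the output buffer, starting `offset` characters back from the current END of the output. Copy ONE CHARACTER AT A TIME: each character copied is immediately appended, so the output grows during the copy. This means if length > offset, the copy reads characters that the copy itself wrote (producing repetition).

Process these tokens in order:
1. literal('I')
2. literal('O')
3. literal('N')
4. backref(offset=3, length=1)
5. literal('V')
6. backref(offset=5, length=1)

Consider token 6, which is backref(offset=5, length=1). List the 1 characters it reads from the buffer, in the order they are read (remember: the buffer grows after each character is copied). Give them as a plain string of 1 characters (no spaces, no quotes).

Answer: I

Derivation:
Token 1: literal('I'). Output: "I"
Token 2: literal('O'). Output: "IO"
Token 3: literal('N'). Output: "ION"
Token 4: backref(off=3, len=1). Copied 'I' from pos 0. Output: "IONI"
Token 5: literal('V'). Output: "IONIV"
Token 6: backref(off=5, len=1). Buffer before: "IONIV" (len 5)
  byte 1: read out[0]='I', append. Buffer now: "IONIVI"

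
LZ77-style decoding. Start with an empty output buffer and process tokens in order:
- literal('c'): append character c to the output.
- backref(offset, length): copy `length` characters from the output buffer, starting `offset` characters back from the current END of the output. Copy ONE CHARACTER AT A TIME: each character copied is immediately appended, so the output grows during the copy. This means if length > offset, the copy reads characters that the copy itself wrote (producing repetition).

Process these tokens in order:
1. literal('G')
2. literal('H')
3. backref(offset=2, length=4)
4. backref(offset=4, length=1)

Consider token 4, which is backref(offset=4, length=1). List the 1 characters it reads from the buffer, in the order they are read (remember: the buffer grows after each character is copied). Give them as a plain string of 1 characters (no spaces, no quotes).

Answer: G

Derivation:
Token 1: literal('G'). Output: "G"
Token 2: literal('H'). Output: "GH"
Token 3: backref(off=2, len=4) (overlapping!). Copied 'GHGH' from pos 0. Output: "GHGHGH"
Token 4: backref(off=4, len=1). Buffer before: "GHGHGH" (len 6)
  byte 1: read out[2]='G', append. Buffer now: "GHGHGHG"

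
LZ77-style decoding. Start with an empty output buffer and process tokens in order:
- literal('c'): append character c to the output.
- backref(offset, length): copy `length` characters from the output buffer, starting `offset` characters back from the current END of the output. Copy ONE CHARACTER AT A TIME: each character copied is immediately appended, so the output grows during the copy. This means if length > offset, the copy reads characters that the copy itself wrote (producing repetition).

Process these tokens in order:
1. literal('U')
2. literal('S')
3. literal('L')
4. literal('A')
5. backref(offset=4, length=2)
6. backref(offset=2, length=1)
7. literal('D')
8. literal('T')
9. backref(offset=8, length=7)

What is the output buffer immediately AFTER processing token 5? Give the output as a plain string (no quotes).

Answer: USLAUS

Derivation:
Token 1: literal('U'). Output: "U"
Token 2: literal('S'). Output: "US"
Token 3: literal('L'). Output: "USL"
Token 4: literal('A'). Output: "USLA"
Token 5: backref(off=4, len=2). Copied 'US' from pos 0. Output: "USLAUS"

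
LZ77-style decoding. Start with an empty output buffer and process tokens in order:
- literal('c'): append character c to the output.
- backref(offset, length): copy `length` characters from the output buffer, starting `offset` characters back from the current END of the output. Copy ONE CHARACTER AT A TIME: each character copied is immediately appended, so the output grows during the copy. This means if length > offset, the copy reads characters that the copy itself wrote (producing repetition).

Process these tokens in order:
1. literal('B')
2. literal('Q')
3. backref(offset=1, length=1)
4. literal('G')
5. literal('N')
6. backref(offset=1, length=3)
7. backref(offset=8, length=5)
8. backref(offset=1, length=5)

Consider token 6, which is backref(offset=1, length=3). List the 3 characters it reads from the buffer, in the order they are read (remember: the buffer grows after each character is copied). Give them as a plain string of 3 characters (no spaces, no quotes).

Token 1: literal('B'). Output: "B"
Token 2: literal('Q'). Output: "BQ"
Token 3: backref(off=1, len=1). Copied 'Q' from pos 1. Output: "BQQ"
Token 4: literal('G'). Output: "BQQG"
Token 5: literal('N'). Output: "BQQGN"
Token 6: backref(off=1, len=3). Buffer before: "BQQGN" (len 5)
  byte 1: read out[4]='N', append. Buffer now: "BQQGNN"
  byte 2: read out[5]='N', append. Buffer now: "BQQGNNN"
  byte 3: read out[6]='N', append. Buffer now: "BQQGNNNN"

Answer: NNN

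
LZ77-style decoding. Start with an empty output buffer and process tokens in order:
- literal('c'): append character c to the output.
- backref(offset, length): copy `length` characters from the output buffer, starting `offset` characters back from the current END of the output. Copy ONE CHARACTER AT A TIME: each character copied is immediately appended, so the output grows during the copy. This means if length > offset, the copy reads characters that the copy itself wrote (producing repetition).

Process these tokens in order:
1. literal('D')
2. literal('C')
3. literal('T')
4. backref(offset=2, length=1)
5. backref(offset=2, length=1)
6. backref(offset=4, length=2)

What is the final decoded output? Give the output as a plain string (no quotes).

Answer: DCTCTCT

Derivation:
Token 1: literal('D'). Output: "D"
Token 2: literal('C'). Output: "DC"
Token 3: literal('T'). Output: "DCT"
Token 4: backref(off=2, len=1). Copied 'C' from pos 1. Output: "DCTC"
Token 5: backref(off=2, len=1). Copied 'T' from pos 2. Output: "DCTCT"
Token 6: backref(off=4, len=2). Copied 'CT' from pos 1. Output: "DCTCTCT"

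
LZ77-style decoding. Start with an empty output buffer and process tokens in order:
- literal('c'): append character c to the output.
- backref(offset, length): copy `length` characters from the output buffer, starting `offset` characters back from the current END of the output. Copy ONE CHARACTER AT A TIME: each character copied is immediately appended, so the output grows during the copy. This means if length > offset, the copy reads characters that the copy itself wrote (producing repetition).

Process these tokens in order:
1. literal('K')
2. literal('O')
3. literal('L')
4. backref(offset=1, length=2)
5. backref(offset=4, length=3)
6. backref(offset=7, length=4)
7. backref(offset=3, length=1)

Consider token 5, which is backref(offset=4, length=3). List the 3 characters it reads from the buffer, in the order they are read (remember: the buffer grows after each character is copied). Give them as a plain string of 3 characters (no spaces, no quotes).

Answer: OLL

Derivation:
Token 1: literal('K'). Output: "K"
Token 2: literal('O'). Output: "KO"
Token 3: literal('L'). Output: "KOL"
Token 4: backref(off=1, len=2) (overlapping!). Copied 'LL' from pos 2. Output: "KOLLL"
Token 5: backref(off=4, len=3). Buffer before: "KOLLL" (len 5)
  byte 1: read out[1]='O', append. Buffer now: "KOLLLO"
  byte 2: read out[2]='L', append. Buffer now: "KOLLLOL"
  byte 3: read out[3]='L', append. Buffer now: "KOLLLOLL"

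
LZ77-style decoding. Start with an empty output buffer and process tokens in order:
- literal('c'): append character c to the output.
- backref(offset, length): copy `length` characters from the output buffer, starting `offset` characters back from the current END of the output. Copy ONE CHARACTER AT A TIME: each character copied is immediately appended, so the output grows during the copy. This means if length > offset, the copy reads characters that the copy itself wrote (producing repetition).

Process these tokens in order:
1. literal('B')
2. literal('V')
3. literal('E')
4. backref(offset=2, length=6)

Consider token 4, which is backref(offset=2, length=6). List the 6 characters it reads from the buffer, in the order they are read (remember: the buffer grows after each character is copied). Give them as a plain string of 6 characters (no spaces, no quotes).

Answer: VEVEVE

Derivation:
Token 1: literal('B'). Output: "B"
Token 2: literal('V'). Output: "BV"
Token 3: literal('E'). Output: "BVE"
Token 4: backref(off=2, len=6). Buffer before: "BVE" (len 3)
  byte 1: read out[1]='V', append. Buffer now: "BVEV"
  byte 2: read out[2]='E', append. Buffer now: "BVEVE"
  byte 3: read out[3]='V', append. Buffer now: "BVEVEV"
  byte 4: read out[4]='E', append. Buffer now: "BVEVEVE"
  byte 5: read out[5]='V', append. Buffer now: "BVEVEVEV"
  byte 6: read out[6]='E', append. Buffer now: "BVEVEVEVE"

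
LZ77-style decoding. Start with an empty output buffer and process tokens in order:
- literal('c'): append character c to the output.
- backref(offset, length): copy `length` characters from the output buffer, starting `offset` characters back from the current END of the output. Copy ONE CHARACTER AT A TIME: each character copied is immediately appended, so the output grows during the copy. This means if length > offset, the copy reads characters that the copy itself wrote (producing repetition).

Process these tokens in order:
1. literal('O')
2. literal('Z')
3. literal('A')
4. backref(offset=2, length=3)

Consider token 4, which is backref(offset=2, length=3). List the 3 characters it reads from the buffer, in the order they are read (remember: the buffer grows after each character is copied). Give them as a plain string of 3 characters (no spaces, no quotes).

Answer: ZAZ

Derivation:
Token 1: literal('O'). Output: "O"
Token 2: literal('Z'). Output: "OZ"
Token 3: literal('A'). Output: "OZA"
Token 4: backref(off=2, len=3). Buffer before: "OZA" (len 3)
  byte 1: read out[1]='Z', append. Buffer now: "OZAZ"
  byte 2: read out[2]='A', append. Buffer now: "OZAZA"
  byte 3: read out[3]='Z', append. Buffer now: "OZAZAZ"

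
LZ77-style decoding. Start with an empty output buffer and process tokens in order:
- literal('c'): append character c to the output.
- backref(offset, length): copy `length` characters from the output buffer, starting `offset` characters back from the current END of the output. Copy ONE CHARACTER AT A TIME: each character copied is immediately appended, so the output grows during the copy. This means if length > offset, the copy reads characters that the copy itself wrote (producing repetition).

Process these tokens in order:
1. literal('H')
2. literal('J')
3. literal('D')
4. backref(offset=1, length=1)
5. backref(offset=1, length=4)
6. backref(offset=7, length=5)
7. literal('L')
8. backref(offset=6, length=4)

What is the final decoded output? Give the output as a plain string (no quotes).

Answer: HJDDDDDDJDDDDLJDDD

Derivation:
Token 1: literal('H'). Output: "H"
Token 2: literal('J'). Output: "HJ"
Token 3: literal('D'). Output: "HJD"
Token 4: backref(off=1, len=1). Copied 'D' from pos 2. Output: "HJDD"
Token 5: backref(off=1, len=4) (overlapping!). Copied 'DDDD' from pos 3. Output: "HJDDDDDD"
Token 6: backref(off=7, len=5). Copied 'JDDDD' from pos 1. Output: "HJDDDDDDJDDDD"
Token 7: literal('L'). Output: "HJDDDDDDJDDDDL"
Token 8: backref(off=6, len=4). Copied 'JDDD' from pos 8. Output: "HJDDDDDDJDDDDLJDDD"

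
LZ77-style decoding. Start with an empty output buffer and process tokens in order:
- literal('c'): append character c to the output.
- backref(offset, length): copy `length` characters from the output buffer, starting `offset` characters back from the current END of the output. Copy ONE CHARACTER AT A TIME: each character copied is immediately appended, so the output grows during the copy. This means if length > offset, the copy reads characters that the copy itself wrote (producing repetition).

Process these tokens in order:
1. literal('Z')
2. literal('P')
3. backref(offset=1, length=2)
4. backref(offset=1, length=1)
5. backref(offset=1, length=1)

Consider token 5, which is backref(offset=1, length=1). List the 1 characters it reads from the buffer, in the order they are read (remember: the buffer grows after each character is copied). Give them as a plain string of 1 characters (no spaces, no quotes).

Answer: P

Derivation:
Token 1: literal('Z'). Output: "Z"
Token 2: literal('P'). Output: "ZP"
Token 3: backref(off=1, len=2) (overlapping!). Copied 'PP' from pos 1. Output: "ZPPP"
Token 4: backref(off=1, len=1). Copied 'P' from pos 3. Output: "ZPPPP"
Token 5: backref(off=1, len=1). Buffer before: "ZPPPP" (len 5)
  byte 1: read out[4]='P', append. Buffer now: "ZPPPPP"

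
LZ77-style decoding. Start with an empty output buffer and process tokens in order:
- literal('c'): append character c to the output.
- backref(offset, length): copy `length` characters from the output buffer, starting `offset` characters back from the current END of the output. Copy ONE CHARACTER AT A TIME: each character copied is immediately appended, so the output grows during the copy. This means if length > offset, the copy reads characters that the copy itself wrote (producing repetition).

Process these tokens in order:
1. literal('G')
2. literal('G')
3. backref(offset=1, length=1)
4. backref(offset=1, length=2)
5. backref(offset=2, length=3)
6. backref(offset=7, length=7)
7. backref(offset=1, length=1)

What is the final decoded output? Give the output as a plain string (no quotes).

Token 1: literal('G'). Output: "G"
Token 2: literal('G'). Output: "GG"
Token 3: backref(off=1, len=1). Copied 'G' from pos 1. Output: "GGG"
Token 4: backref(off=1, len=2) (overlapping!). Copied 'GG' from pos 2. Output: "GGGGG"
Token 5: backref(off=2, len=3) (overlapping!). Copied 'GGG' from pos 3. Output: "GGGGGGGG"
Token 6: backref(off=7, len=7). Copied 'GGGGGGG' from pos 1. Output: "GGGGGGGGGGGGGGG"
Token 7: backref(off=1, len=1). Copied 'G' from pos 14. Output: "GGGGGGGGGGGGGGGG"

Answer: GGGGGGGGGGGGGGGG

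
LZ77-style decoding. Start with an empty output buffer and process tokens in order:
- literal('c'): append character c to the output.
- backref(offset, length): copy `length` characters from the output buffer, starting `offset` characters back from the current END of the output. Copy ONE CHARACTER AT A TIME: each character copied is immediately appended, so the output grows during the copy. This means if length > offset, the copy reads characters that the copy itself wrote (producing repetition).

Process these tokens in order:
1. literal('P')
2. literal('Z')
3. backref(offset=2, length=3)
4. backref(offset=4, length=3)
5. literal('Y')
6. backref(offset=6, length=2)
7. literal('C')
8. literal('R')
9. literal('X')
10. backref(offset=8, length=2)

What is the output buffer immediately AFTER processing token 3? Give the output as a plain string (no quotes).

Answer: PZPZP

Derivation:
Token 1: literal('P'). Output: "P"
Token 2: literal('Z'). Output: "PZ"
Token 3: backref(off=2, len=3) (overlapping!). Copied 'PZP' from pos 0. Output: "PZPZP"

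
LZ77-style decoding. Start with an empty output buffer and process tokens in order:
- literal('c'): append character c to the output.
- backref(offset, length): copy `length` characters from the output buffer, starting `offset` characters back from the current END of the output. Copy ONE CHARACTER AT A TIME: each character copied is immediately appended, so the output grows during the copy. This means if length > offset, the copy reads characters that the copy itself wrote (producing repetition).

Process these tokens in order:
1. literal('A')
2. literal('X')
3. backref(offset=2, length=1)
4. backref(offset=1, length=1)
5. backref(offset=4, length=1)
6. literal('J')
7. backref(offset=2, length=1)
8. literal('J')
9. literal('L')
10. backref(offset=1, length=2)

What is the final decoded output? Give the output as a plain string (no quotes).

Token 1: literal('A'). Output: "A"
Token 2: literal('X'). Output: "AX"
Token 3: backref(off=2, len=1). Copied 'A' from pos 0. Output: "AXA"
Token 4: backref(off=1, len=1). Copied 'A' from pos 2. Output: "AXAA"
Token 5: backref(off=4, len=1). Copied 'A' from pos 0. Output: "AXAAA"
Token 6: literal('J'). Output: "AXAAAJ"
Token 7: backref(off=2, len=1). Copied 'A' from pos 4. Output: "AXAAAJA"
Token 8: literal('J'). Output: "AXAAAJAJ"
Token 9: literal('L'). Output: "AXAAAJAJL"
Token 10: backref(off=1, len=2) (overlapping!). Copied 'LL' from pos 8. Output: "AXAAAJAJLLL"

Answer: AXAAAJAJLLL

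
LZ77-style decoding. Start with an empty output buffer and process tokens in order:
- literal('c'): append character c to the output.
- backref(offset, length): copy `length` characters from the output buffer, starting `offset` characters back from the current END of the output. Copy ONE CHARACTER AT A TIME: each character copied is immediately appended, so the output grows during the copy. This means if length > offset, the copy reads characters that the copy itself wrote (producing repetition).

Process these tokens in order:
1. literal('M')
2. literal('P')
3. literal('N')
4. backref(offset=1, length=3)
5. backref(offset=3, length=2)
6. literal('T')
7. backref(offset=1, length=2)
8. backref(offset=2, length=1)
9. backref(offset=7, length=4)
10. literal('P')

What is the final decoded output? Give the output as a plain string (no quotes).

Answer: MPNNNNNNTTTTNNNTP

Derivation:
Token 1: literal('M'). Output: "M"
Token 2: literal('P'). Output: "MP"
Token 3: literal('N'). Output: "MPN"
Token 4: backref(off=1, len=3) (overlapping!). Copied 'NNN' from pos 2. Output: "MPNNNN"
Token 5: backref(off=3, len=2). Copied 'NN' from pos 3. Output: "MPNNNNNN"
Token 6: literal('T'). Output: "MPNNNNNNT"
Token 7: backref(off=1, len=2) (overlapping!). Copied 'TT' from pos 8. Output: "MPNNNNNNTTT"
Token 8: backref(off=2, len=1). Copied 'T' from pos 9. Output: "MPNNNNNNTTTT"
Token 9: backref(off=7, len=4). Copied 'NNNT' from pos 5. Output: "MPNNNNNNTTTTNNNT"
Token 10: literal('P'). Output: "MPNNNNNNTTTTNNNTP"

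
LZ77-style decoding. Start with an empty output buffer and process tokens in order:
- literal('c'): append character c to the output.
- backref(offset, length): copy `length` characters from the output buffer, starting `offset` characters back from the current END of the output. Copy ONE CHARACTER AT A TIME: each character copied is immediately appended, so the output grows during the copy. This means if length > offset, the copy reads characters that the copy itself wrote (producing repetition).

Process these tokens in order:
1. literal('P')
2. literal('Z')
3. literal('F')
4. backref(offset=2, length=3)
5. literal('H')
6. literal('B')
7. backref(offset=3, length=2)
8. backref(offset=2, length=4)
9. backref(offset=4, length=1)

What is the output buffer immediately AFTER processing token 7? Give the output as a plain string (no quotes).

Answer: PZFZFZHBZH

Derivation:
Token 1: literal('P'). Output: "P"
Token 2: literal('Z'). Output: "PZ"
Token 3: literal('F'). Output: "PZF"
Token 4: backref(off=2, len=3) (overlapping!). Copied 'ZFZ' from pos 1. Output: "PZFZFZ"
Token 5: literal('H'). Output: "PZFZFZH"
Token 6: literal('B'). Output: "PZFZFZHB"
Token 7: backref(off=3, len=2). Copied 'ZH' from pos 5. Output: "PZFZFZHBZH"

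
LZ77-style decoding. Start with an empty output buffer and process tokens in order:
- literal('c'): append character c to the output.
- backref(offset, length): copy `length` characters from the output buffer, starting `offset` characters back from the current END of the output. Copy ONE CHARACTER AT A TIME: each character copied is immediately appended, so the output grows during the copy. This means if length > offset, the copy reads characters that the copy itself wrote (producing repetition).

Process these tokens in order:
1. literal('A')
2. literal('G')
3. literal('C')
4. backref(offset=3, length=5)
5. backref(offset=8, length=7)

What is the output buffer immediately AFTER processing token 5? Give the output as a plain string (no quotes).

Answer: AGCAGCAGAGCAGCA

Derivation:
Token 1: literal('A'). Output: "A"
Token 2: literal('G'). Output: "AG"
Token 3: literal('C'). Output: "AGC"
Token 4: backref(off=3, len=5) (overlapping!). Copied 'AGCAG' from pos 0. Output: "AGCAGCAG"
Token 5: backref(off=8, len=7). Copied 'AGCAGCA' from pos 0. Output: "AGCAGCAGAGCAGCA"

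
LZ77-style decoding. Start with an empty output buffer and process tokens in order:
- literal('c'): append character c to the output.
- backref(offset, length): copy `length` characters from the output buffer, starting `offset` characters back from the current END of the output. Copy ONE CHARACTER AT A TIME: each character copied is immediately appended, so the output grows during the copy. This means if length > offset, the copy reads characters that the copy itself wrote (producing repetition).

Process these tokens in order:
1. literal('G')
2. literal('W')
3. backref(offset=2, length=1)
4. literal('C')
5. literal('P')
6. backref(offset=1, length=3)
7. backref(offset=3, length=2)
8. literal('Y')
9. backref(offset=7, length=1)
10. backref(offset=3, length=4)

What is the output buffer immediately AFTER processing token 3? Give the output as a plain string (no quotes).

Token 1: literal('G'). Output: "G"
Token 2: literal('W'). Output: "GW"
Token 3: backref(off=2, len=1). Copied 'G' from pos 0. Output: "GWG"

Answer: GWG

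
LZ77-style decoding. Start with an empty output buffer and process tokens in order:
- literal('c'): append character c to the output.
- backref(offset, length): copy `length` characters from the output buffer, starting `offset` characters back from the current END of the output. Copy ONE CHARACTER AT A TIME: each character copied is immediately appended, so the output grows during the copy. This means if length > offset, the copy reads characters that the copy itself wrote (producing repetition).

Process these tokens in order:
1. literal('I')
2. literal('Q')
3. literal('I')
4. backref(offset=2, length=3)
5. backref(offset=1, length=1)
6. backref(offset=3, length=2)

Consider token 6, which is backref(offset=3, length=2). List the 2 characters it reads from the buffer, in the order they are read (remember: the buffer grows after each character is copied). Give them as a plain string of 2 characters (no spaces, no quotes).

Answer: IQ

Derivation:
Token 1: literal('I'). Output: "I"
Token 2: literal('Q'). Output: "IQ"
Token 3: literal('I'). Output: "IQI"
Token 4: backref(off=2, len=3) (overlapping!). Copied 'QIQ' from pos 1. Output: "IQIQIQ"
Token 5: backref(off=1, len=1). Copied 'Q' from pos 5. Output: "IQIQIQQ"
Token 6: backref(off=3, len=2). Buffer before: "IQIQIQQ" (len 7)
  byte 1: read out[4]='I', append. Buffer now: "IQIQIQQI"
  byte 2: read out[5]='Q', append. Buffer now: "IQIQIQQIQ"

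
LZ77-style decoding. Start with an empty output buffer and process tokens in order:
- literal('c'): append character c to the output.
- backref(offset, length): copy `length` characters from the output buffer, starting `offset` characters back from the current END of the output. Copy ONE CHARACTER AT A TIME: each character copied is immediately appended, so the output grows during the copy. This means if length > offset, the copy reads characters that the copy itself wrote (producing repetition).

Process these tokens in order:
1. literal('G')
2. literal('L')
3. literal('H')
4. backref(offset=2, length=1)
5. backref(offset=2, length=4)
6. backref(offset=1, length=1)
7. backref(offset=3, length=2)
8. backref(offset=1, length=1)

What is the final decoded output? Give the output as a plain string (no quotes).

Token 1: literal('G'). Output: "G"
Token 2: literal('L'). Output: "GL"
Token 3: literal('H'). Output: "GLH"
Token 4: backref(off=2, len=1). Copied 'L' from pos 1. Output: "GLHL"
Token 5: backref(off=2, len=4) (overlapping!). Copied 'HLHL' from pos 2. Output: "GLHLHLHL"
Token 6: backref(off=1, len=1). Copied 'L' from pos 7. Output: "GLHLHLHLL"
Token 7: backref(off=3, len=2). Copied 'HL' from pos 6. Output: "GLHLHLHLLHL"
Token 8: backref(off=1, len=1). Copied 'L' from pos 10. Output: "GLHLHLHLLHLL"

Answer: GLHLHLHLLHLL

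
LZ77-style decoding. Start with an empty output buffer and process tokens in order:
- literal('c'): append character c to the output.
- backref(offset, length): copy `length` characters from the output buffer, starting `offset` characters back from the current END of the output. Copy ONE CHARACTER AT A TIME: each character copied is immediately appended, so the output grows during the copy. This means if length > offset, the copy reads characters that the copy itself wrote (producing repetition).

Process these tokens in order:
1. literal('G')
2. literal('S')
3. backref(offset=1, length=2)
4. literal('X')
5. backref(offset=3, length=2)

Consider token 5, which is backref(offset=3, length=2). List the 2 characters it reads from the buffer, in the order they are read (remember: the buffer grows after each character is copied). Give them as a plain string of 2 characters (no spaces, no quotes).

Answer: SS

Derivation:
Token 1: literal('G'). Output: "G"
Token 2: literal('S'). Output: "GS"
Token 3: backref(off=1, len=2) (overlapping!). Copied 'SS' from pos 1. Output: "GSSS"
Token 4: literal('X'). Output: "GSSSX"
Token 5: backref(off=3, len=2). Buffer before: "GSSSX" (len 5)
  byte 1: read out[2]='S', append. Buffer now: "GSSSXS"
  byte 2: read out[3]='S', append. Buffer now: "GSSSXSS"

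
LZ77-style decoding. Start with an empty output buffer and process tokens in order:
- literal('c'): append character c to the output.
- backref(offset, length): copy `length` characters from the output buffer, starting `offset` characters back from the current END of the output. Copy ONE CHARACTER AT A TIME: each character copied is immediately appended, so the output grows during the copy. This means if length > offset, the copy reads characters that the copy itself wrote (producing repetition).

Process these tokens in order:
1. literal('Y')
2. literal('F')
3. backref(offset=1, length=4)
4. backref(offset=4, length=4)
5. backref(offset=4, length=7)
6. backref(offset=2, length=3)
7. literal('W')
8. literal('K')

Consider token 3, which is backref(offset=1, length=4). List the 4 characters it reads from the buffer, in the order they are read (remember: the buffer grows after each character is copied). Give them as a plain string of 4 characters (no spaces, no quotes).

Answer: FFFF

Derivation:
Token 1: literal('Y'). Output: "Y"
Token 2: literal('F'). Output: "YF"
Token 3: backref(off=1, len=4). Buffer before: "YF" (len 2)
  byte 1: read out[1]='F', append. Buffer now: "YFF"
  byte 2: read out[2]='F', append. Buffer now: "YFFF"
  byte 3: read out[3]='F', append. Buffer now: "YFFFF"
  byte 4: read out[4]='F', append. Buffer now: "YFFFFF"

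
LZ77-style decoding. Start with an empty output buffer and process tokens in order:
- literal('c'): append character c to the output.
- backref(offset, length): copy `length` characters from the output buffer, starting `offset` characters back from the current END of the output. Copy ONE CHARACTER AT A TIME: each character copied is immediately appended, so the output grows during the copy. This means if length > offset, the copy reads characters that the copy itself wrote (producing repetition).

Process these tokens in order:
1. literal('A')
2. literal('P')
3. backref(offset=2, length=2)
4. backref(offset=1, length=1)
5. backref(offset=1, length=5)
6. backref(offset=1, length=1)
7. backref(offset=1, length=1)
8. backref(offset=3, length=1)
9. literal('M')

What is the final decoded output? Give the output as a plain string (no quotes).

Answer: APAPPPPPPPPPPM

Derivation:
Token 1: literal('A'). Output: "A"
Token 2: literal('P'). Output: "AP"
Token 3: backref(off=2, len=2). Copied 'AP' from pos 0. Output: "APAP"
Token 4: backref(off=1, len=1). Copied 'P' from pos 3. Output: "APAPP"
Token 5: backref(off=1, len=5) (overlapping!). Copied 'PPPPP' from pos 4. Output: "APAPPPPPPP"
Token 6: backref(off=1, len=1). Copied 'P' from pos 9. Output: "APAPPPPPPPP"
Token 7: backref(off=1, len=1). Copied 'P' from pos 10. Output: "APAPPPPPPPPP"
Token 8: backref(off=3, len=1). Copied 'P' from pos 9. Output: "APAPPPPPPPPPP"
Token 9: literal('M'). Output: "APAPPPPPPPPPPM"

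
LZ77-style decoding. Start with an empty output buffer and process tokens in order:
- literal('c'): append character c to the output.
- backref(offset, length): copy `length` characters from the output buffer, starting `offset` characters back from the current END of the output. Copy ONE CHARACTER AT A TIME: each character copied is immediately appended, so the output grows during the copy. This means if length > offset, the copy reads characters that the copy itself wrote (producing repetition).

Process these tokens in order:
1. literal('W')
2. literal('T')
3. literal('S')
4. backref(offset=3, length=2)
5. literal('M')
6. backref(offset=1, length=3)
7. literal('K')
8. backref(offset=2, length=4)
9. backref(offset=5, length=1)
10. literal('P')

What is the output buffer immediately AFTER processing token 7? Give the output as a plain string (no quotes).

Answer: WTSWTMMMMK

Derivation:
Token 1: literal('W'). Output: "W"
Token 2: literal('T'). Output: "WT"
Token 3: literal('S'). Output: "WTS"
Token 4: backref(off=3, len=2). Copied 'WT' from pos 0. Output: "WTSWT"
Token 5: literal('M'). Output: "WTSWTM"
Token 6: backref(off=1, len=3) (overlapping!). Copied 'MMM' from pos 5. Output: "WTSWTMMMM"
Token 7: literal('K'). Output: "WTSWTMMMMK"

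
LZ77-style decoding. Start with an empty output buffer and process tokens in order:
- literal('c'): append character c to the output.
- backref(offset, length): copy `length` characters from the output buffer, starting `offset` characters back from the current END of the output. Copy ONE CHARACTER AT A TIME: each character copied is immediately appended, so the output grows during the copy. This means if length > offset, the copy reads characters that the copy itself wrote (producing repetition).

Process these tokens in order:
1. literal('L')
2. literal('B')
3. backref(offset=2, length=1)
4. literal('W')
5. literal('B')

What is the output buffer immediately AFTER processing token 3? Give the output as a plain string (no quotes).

Token 1: literal('L'). Output: "L"
Token 2: literal('B'). Output: "LB"
Token 3: backref(off=2, len=1). Copied 'L' from pos 0. Output: "LBL"

Answer: LBL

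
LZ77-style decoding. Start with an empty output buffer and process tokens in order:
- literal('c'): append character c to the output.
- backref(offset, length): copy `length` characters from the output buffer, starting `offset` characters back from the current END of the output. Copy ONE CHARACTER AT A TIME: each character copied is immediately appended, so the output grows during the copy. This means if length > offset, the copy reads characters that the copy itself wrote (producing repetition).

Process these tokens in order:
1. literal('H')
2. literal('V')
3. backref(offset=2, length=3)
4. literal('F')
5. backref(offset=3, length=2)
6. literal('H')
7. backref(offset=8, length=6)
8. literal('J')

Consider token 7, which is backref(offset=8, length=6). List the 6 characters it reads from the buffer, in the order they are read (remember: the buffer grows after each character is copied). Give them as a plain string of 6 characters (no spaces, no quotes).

Answer: VHVHFV

Derivation:
Token 1: literal('H'). Output: "H"
Token 2: literal('V'). Output: "HV"
Token 3: backref(off=2, len=3) (overlapping!). Copied 'HVH' from pos 0. Output: "HVHVH"
Token 4: literal('F'). Output: "HVHVHF"
Token 5: backref(off=3, len=2). Copied 'VH' from pos 3. Output: "HVHVHFVH"
Token 6: literal('H'). Output: "HVHVHFVHH"
Token 7: backref(off=8, len=6). Buffer before: "HVHVHFVHH" (len 9)
  byte 1: read out[1]='V', append. Buffer now: "HVHVHFVHHV"
  byte 2: read out[2]='H', append. Buffer now: "HVHVHFVHHVH"
  byte 3: read out[3]='V', append. Buffer now: "HVHVHFVHHVHV"
  byte 4: read out[4]='H', append. Buffer now: "HVHVHFVHHVHVH"
  byte 5: read out[5]='F', append. Buffer now: "HVHVHFVHHVHVHF"
  byte 6: read out[6]='V', append. Buffer now: "HVHVHFVHHVHVHFV"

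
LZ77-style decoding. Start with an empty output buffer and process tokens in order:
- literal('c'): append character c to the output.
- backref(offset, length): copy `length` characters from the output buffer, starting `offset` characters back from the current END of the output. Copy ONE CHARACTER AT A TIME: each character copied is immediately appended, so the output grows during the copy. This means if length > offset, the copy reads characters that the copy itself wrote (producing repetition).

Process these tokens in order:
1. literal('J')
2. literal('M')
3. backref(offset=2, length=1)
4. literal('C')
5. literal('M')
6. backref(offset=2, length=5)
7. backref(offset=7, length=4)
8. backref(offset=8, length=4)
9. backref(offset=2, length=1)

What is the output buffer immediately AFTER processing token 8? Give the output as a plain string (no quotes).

Token 1: literal('J'). Output: "J"
Token 2: literal('M'). Output: "JM"
Token 3: backref(off=2, len=1). Copied 'J' from pos 0. Output: "JMJ"
Token 4: literal('C'). Output: "JMJC"
Token 5: literal('M'). Output: "JMJCM"
Token 6: backref(off=2, len=5) (overlapping!). Copied 'CMCMC' from pos 3. Output: "JMJCMCMCMC"
Token 7: backref(off=7, len=4). Copied 'CMCM' from pos 3. Output: "JMJCMCMCMCCMCM"
Token 8: backref(off=8, len=4). Copied 'MCMC' from pos 6. Output: "JMJCMCMCMCCMCMMCMC"

Answer: JMJCMCMCMCCMCMMCMC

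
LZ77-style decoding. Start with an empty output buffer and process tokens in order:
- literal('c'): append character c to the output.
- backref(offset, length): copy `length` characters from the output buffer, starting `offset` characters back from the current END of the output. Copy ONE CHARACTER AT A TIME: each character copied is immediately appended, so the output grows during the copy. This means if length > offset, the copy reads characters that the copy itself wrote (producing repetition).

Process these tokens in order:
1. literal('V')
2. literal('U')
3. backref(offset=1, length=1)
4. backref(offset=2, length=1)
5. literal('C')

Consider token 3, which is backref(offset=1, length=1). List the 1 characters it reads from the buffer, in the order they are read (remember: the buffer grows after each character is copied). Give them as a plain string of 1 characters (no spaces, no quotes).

Token 1: literal('V'). Output: "V"
Token 2: literal('U'). Output: "VU"
Token 3: backref(off=1, len=1). Buffer before: "VU" (len 2)
  byte 1: read out[1]='U', append. Buffer now: "VUU"

Answer: U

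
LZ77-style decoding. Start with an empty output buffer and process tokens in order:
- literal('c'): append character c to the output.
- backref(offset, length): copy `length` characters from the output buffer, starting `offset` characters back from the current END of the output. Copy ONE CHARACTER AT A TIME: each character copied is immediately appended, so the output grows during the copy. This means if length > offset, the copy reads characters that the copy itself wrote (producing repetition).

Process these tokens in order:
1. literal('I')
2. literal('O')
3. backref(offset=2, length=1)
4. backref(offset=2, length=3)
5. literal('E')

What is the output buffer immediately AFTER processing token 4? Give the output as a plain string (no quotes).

Answer: IOIOIO

Derivation:
Token 1: literal('I'). Output: "I"
Token 2: literal('O'). Output: "IO"
Token 3: backref(off=2, len=1). Copied 'I' from pos 0. Output: "IOI"
Token 4: backref(off=2, len=3) (overlapping!). Copied 'OIO' from pos 1. Output: "IOIOIO"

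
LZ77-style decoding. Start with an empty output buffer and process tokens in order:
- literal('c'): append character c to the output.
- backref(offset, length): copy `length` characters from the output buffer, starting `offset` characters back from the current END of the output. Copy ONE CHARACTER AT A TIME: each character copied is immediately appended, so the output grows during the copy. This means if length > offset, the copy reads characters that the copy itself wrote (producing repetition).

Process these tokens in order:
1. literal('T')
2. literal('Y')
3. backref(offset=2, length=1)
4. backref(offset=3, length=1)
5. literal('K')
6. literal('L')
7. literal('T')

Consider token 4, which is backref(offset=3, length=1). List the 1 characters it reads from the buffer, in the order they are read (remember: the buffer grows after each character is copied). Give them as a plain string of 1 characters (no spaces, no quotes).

Answer: T

Derivation:
Token 1: literal('T'). Output: "T"
Token 2: literal('Y'). Output: "TY"
Token 3: backref(off=2, len=1). Copied 'T' from pos 0. Output: "TYT"
Token 4: backref(off=3, len=1). Buffer before: "TYT" (len 3)
  byte 1: read out[0]='T', append. Buffer now: "TYTT"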